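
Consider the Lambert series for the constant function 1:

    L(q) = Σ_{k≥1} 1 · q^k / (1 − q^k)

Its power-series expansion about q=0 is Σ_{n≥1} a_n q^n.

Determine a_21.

a_21 = 4

q^21  k|21↦f(k): 21:1 7:1 3:1 1:1  a_21=4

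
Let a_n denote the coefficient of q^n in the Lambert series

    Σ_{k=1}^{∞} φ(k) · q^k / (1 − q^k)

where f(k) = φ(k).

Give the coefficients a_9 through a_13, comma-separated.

d|9:{9,3,1}  Σφ=6+2+1=9
n=10: 1·10 2·5 5·2 10·1  φ→[1+1+4+4]=10
d|11:{1,11}  Σφ=1+10=11
q^12  k|12↦φ(k): 1:1 2:1 3:2 4:2 6:2 12:4  a_12=12
[q^13] φ(13)=12,φ(1)=1 ⇒ 13

9, 10, 11, 12, 13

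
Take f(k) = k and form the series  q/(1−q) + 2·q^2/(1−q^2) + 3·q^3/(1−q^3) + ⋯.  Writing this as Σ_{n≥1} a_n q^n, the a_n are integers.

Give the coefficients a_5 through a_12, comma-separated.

q^5  k|5↦f(k): 1:1 5:5  a_5=6
n=6: 1·6 2·3 3·2 6·1  f→[1+2+3+6]=12
[q^7] f(7)=7,f(1)=1 ⇒ 8
q^8  k|8↦f(k): 8:8 4:4 2:2 1:1  a_8=15
[q^9] f(9)=9,f(3)=3,f(1)=1 ⇒ 13
n=10: 10·1 5·2 2·5 1·10  f→[10+5+2+1]=18
q^11  k|11↦f(k): 1:1 11:11  a_11=12
[q^12] f(1)=1,f(2)=2,f(3)=3,f(4)=4,f(6)=6,f(12)=12 ⇒ 28

6, 12, 8, 15, 13, 18, 12, 28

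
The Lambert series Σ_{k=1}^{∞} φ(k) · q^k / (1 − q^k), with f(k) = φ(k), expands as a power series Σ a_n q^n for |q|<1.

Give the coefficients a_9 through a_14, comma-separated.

q^9  k|9↦φ(k): 9:6 3:2 1:1  a_9=9
d|10:{1,2,5,10}  Σφ=1+1+4+4=10
n=11: 1·11 11·1  φ→[1+10]=11
q^12  k|12↦φ(k): 1:1 2:1 3:2 4:2 6:2 12:4  a_12=12
d|13:{13,1}  Σφ=12+1=13
n=14: 1·14 2·7 7·2 14·1  φ→[1+1+6+6]=14

9, 10, 11, 12, 13, 14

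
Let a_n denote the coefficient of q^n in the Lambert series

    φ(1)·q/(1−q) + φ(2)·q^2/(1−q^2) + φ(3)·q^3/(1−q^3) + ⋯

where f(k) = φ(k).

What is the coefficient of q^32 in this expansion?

n=32: 32·1 16·2 8·4 4·8 2·16 1·32  φ→[16+8+4+2+1+1]=32

a_32 = 32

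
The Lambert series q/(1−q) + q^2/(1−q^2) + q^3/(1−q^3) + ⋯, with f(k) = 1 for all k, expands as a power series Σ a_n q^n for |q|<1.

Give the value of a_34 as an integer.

a_34 = 4

q^34  k|34↦f(k): 1:1 2:1 17:1 34:1  a_34=4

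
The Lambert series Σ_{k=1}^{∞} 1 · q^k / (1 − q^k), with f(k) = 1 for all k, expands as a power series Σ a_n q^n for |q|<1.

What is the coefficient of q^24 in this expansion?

d|24:{1,2,3,4,6,8,12,24}  Σf=1+1+1+1+1+1+1+1=8

a_24 = 8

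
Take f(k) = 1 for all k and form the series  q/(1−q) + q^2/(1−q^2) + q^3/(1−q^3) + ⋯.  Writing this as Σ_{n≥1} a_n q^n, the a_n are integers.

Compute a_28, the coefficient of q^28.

[q^28] f(1)=1,f(2)=1,f(4)=1,f(7)=1,f(14)=1,f(28)=1 ⇒ 6

a_28 = 6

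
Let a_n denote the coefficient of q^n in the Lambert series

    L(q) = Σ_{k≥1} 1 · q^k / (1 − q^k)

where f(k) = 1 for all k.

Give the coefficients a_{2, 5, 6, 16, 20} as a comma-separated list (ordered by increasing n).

2, 2, 4, 5, 6

n=2: 1·2 2·1  f→[1+1]=2
d|5:{5,1}  Σf=1+1=2
q^6  k|6↦f(k): 1:1 2:1 3:1 6:1  a_6=4
n=16: 16·1 8·2 4·4 2·8 1·16  f→[1+1+1+1+1]=5
d|20:{20,10,5,4,2,1}  Σf=1+1+1+1+1+1=6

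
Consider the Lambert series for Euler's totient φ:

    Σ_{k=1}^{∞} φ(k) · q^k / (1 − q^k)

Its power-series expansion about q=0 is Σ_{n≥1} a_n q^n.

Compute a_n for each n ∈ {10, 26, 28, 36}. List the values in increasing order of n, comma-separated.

d|10:{10,5,2,1}  Σφ=4+4+1+1=10
d|26:{1,2,13,26}  Σφ=1+1+12+12=26
d|28:{28,14,7,4,2,1}  Σφ=12+6+6+2+1+1=28
n=36: 1·36 2·18 3·12 4·9 6·6 9·4 12·3 18·2 36·1  φ→[1+1+2+2+2+6+4+6+12]=36

10, 26, 28, 36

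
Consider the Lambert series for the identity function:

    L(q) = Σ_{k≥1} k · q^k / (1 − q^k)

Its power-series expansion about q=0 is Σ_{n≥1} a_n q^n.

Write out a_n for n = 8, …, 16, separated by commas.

[q^8] f(8)=8,f(4)=4,f(2)=2,f(1)=1 ⇒ 15
q^9  k|9↦f(k): 1:1 3:3 9:9  a_9=13
n=10: 10·1 5·2 2·5 1·10  f→[10+5+2+1]=18
q^11  k|11↦f(k): 11:11 1:1  a_11=12
[q^12] f(1)=1,f(2)=2,f(3)=3,f(4)=4,f(6)=6,f(12)=12 ⇒ 28
[q^13] f(13)=13,f(1)=1 ⇒ 14
q^14  k|14↦f(k): 1:1 2:2 7:7 14:14  a_14=24
[q^15] f(1)=1,f(3)=3,f(5)=5,f(15)=15 ⇒ 24
d|16:{1,2,4,8,16}  Σf=1+2+4+8+16=31

15, 13, 18, 12, 28, 14, 24, 24, 31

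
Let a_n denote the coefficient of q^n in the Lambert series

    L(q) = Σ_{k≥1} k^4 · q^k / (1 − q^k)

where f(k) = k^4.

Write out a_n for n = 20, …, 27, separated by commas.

d|20:{1,2,4,5,10,20}  Σf=1+16+256+625+10000+160000=170898
n=21: 1·21 3·7 7·3 21·1  f→[1+81+2401+194481]=196964
q^22  k|22↦f(k): 22:234256 11:14641 2:16 1:1  a_22=248914
d|23:{1,23}  Σf=1+279841=279842
[q^24] f(24)=331776,f(12)=20736,f(8)=4096,f(6)=1296,f(4)=256,f(3)=81,f(2)=16,f(1)=1 ⇒ 358258
d|25:{1,5,25}  Σf=1+625+390625=391251
n=26: 26·1 13·2 2·13 1·26  f→[456976+28561+16+1]=485554
n=27: 1·27 3·9 9·3 27·1  f→[1+81+6561+531441]=538084

170898, 196964, 248914, 279842, 358258, 391251, 485554, 538084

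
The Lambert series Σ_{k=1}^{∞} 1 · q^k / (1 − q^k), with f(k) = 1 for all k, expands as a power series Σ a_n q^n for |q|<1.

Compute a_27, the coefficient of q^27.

q^27  k|27↦f(k): 27:1 9:1 3:1 1:1  a_27=4

a_27 = 4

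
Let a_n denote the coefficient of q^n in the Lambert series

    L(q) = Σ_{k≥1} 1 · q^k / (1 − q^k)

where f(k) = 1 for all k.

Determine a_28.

n=28: 1·28 2·14 4·7 7·4 14·2 28·1  f→[1+1+1+1+1+1]=6

a_28 = 6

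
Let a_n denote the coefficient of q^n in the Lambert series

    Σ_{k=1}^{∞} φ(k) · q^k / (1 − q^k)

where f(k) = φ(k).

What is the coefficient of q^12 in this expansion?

q^12  k|12↦φ(k): 1:1 2:1 3:2 4:2 6:2 12:4  a_12=12

a_12 = 12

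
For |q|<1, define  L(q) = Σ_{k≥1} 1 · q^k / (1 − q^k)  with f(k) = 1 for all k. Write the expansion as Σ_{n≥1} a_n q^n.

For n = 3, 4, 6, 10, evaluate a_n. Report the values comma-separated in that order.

2, 3, 4, 4

d|3:{1,3}  Σf=1+1=2
d|4:{1,2,4}  Σf=1+1+1=3
n=6: 1·6 2·3 3·2 6·1  f→[1+1+1+1]=4
d|10:{1,2,5,10}  Σf=1+1+1+1=4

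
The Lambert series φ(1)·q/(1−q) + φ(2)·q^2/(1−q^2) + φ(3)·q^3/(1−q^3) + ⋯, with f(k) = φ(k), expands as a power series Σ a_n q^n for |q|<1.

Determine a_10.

n=10: 10·1 5·2 2·5 1·10  φ→[4+4+1+1]=10

a_10 = 10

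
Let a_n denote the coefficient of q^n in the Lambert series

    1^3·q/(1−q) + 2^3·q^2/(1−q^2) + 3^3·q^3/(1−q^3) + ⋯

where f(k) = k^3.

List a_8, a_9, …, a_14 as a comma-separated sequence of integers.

[q^8] f(1)=1,f(2)=8,f(4)=64,f(8)=512 ⇒ 585
q^9  k|9↦f(k): 9:729 3:27 1:1  a_9=757
[q^10] f(10)=1000,f(5)=125,f(2)=8,f(1)=1 ⇒ 1134
n=11: 11·1 1·11  f→[1331+1]=1332
q^12  k|12↦f(k): 12:1728 6:216 4:64 3:27 2:8 1:1  a_12=2044
[q^13] f(13)=2197,f(1)=1 ⇒ 2198
n=14: 1·14 2·7 7·2 14·1  f→[1+8+343+2744]=3096

585, 757, 1134, 1332, 2044, 2198, 3096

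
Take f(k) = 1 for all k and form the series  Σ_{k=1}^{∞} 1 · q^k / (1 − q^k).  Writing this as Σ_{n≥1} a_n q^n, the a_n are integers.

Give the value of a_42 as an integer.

a_42 = 8

n=42: 1·42 2·21 3·14 6·7 7·6 14·3 21·2 42·1  f→[1+1+1+1+1+1+1+1]=8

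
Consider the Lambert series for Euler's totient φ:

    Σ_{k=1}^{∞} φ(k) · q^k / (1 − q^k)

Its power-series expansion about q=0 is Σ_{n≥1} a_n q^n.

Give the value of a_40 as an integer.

n=40: 1·40 2·20 4·10 5·8 8·5 10·4 20·2 40·1  φ→[1+1+2+4+4+4+8+16]=40

a_40 = 40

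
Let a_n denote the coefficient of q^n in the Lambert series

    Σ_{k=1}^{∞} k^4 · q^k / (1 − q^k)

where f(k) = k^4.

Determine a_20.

[q^20] f(20)=160000,f(10)=10000,f(5)=625,f(4)=256,f(2)=16,f(1)=1 ⇒ 170898

a_20 = 170898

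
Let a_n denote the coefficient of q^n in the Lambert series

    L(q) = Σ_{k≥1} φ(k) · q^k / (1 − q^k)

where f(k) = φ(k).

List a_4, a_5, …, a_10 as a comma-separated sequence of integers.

q^4  k|4↦φ(k): 1:1 2:1 4:2  a_4=4
n=5: 5·1 1·5  φ→[4+1]=5
q^6  k|6↦φ(k): 1:1 2:1 3:2 6:2  a_6=6
d|7:{7,1}  Σφ=6+1=7
q^8  k|8↦φ(k): 8:4 4:2 2:1 1:1  a_8=8
[q^9] φ(1)=1,φ(3)=2,φ(9)=6 ⇒ 9
q^10  k|10↦φ(k): 1:1 2:1 5:4 10:4  a_10=10

4, 5, 6, 7, 8, 9, 10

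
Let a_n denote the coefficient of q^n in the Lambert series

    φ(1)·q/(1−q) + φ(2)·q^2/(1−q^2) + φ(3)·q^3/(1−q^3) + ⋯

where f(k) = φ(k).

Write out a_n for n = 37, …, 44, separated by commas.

n=37: 1·37 37·1  φ→[1+36]=37
[q^38] φ(1)=1,φ(2)=1,φ(19)=18,φ(38)=18 ⇒ 38
n=39: 1·39 3·13 13·3 39·1  φ→[1+2+12+24]=39
q^40  k|40↦φ(k): 1:1 2:1 4:2 5:4 8:4 10:4 20:8 40:16  a_40=40
d|41:{1,41}  Σφ=1+40=41
q^42  k|42↦φ(k): 42:12 21:12 14:6 7:6 6:2 3:2 2:1 1:1  a_42=42
[q^43] φ(43)=42,φ(1)=1 ⇒ 43
n=44: 44·1 22·2 11·4 4·11 2·22 1·44  φ→[20+10+10+2+1+1]=44

37, 38, 39, 40, 41, 42, 43, 44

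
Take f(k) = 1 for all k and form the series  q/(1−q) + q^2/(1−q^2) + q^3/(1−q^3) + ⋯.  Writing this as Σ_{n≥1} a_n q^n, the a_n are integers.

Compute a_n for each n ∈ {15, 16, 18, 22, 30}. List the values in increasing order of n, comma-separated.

4, 5, 6, 4, 8

d|15:{15,5,3,1}  Σf=1+1+1+1=4
q^16  k|16↦f(k): 1:1 2:1 4:1 8:1 16:1  a_16=5
q^18  k|18↦f(k): 18:1 9:1 6:1 3:1 2:1 1:1  a_18=6
d|22:{1,2,11,22}  Σf=1+1+1+1=4
n=30: 1·30 2·15 3·10 5·6 6·5 10·3 15·2 30·1  f→[1+1+1+1+1+1+1+1]=8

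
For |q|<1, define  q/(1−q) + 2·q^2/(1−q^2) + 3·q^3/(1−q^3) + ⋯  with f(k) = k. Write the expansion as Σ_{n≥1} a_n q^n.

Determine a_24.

[q^24] f(1)=1,f(2)=2,f(3)=3,f(4)=4,f(6)=6,f(8)=8,f(12)=12,f(24)=24 ⇒ 60

a_24 = 60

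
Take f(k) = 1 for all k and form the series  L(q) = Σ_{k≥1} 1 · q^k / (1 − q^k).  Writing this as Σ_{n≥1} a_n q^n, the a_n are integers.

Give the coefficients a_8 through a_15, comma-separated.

4, 3, 4, 2, 6, 2, 4, 4

n=8: 1·8 2·4 4·2 8·1  f→[1+1+1+1]=4
d|9:{1,3,9}  Σf=1+1+1=3
n=10: 1·10 2·5 5·2 10·1  f→[1+1+1+1]=4
[q^11] f(1)=1,f(11)=1 ⇒ 2
n=12: 1·12 2·6 3·4 4·3 6·2 12·1  f→[1+1+1+1+1+1]=6
q^13  k|13↦f(k): 13:1 1:1  a_13=2
n=14: 1·14 2·7 7·2 14·1  f→[1+1+1+1]=4
d|15:{15,5,3,1}  Σf=1+1+1+1=4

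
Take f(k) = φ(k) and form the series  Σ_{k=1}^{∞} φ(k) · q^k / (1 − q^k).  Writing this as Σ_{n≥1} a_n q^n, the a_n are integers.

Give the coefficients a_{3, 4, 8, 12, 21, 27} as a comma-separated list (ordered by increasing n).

q^3  k|3↦φ(k): 3:2 1:1  a_3=3
d|4:{4,2,1}  Σφ=2+1+1=4
[q^8] φ(1)=1,φ(2)=1,φ(4)=2,φ(8)=4 ⇒ 8
q^12  k|12↦φ(k): 1:1 2:1 3:2 4:2 6:2 12:4  a_12=12
d|21:{21,7,3,1}  Σφ=12+6+2+1=21
n=27: 27·1 9·3 3·9 1·27  φ→[18+6+2+1]=27

3, 4, 8, 12, 21, 27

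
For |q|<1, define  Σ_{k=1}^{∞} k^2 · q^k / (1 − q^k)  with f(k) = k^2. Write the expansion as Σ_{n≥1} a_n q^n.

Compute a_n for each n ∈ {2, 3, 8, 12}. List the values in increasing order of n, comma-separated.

n=2: 2·1 1·2  f→[4+1]=5
n=3: 3·1 1·3  f→[9+1]=10
q^8  k|8↦f(k): 1:1 2:4 4:16 8:64  a_8=85
[q^12] f(12)=144,f(6)=36,f(4)=16,f(3)=9,f(2)=4,f(1)=1 ⇒ 210

5, 10, 85, 210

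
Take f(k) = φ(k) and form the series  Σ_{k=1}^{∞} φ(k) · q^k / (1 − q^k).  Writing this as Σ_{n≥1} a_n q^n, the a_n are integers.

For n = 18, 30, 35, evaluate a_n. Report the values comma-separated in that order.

[q^18] φ(18)=6,φ(9)=6,φ(6)=2,φ(3)=2,φ(2)=1,φ(1)=1 ⇒ 18
[q^30] φ(30)=8,φ(15)=8,φ(10)=4,φ(6)=2,φ(5)=4,φ(3)=2,φ(2)=1,φ(1)=1 ⇒ 30
n=35: 1·35 5·7 7·5 35·1  φ→[1+4+6+24]=35

18, 30, 35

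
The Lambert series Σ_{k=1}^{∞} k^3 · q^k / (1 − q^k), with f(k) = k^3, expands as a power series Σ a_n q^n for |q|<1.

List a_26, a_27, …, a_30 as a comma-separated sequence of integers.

q^26  k|26↦f(k): 1:1 2:8 13:2197 26:17576  a_26=19782
q^27  k|27↦f(k): 27:19683 9:729 3:27 1:1  a_27=20440
[q^28] f(28)=21952,f(14)=2744,f(7)=343,f(4)=64,f(2)=8,f(1)=1 ⇒ 25112
d|29:{1,29}  Σf=1+24389=24390
q^30  k|30↦f(k): 1:1 2:8 3:27 5:125 6:216 10:1000 15:3375 30:27000  a_30=31752

19782, 20440, 25112, 24390, 31752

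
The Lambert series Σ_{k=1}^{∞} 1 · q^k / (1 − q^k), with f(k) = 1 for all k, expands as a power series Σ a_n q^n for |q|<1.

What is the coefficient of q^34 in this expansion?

[q^34] f(1)=1,f(2)=1,f(17)=1,f(34)=1 ⇒ 4

a_34 = 4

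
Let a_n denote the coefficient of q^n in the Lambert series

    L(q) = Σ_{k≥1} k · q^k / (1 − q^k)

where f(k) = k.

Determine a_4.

a_4 = 7

[q^4] f(4)=4,f(2)=2,f(1)=1 ⇒ 7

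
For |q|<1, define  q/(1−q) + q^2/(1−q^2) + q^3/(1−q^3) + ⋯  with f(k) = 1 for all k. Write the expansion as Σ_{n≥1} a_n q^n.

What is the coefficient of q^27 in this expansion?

a_27 = 4

n=27: 27·1 9·3 3·9 1·27  f→[1+1+1+1]=4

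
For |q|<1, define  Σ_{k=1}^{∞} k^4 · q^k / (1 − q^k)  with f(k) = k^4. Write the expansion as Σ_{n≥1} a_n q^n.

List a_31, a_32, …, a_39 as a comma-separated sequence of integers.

n=31: 1·31 31·1  f→[1+923521]=923522
[q^32] f(32)=1048576,f(16)=65536,f(8)=4096,f(4)=256,f(2)=16,f(1)=1 ⇒ 1118481
q^33  k|33↦f(k): 1:1 3:81 11:14641 33:1185921  a_33=1200644
n=34: 1·34 2·17 17·2 34·1  f→[1+16+83521+1336336]=1419874
[q^35] f(1)=1,f(5)=625,f(7)=2401,f(35)=1500625 ⇒ 1503652
q^36  k|36↦f(k): 36:1679616 18:104976 12:20736 9:6561 6:1296 4:256 3:81 2:16 1:1  a_36=1813539
d|37:{37,1}  Σf=1874161+1=1874162
[q^38] f(1)=1,f(2)=16,f(19)=130321,f(38)=2085136 ⇒ 2215474
[q^39] f(1)=1,f(3)=81,f(13)=28561,f(39)=2313441 ⇒ 2342084

923522, 1118481, 1200644, 1419874, 1503652, 1813539, 1874162, 2215474, 2342084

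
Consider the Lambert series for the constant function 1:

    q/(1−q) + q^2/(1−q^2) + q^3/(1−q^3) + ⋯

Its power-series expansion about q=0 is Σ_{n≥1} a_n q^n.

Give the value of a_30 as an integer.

a_30 = 8

q^30  k|30↦f(k): 30:1 15:1 10:1 6:1 5:1 3:1 2:1 1:1  a_30=8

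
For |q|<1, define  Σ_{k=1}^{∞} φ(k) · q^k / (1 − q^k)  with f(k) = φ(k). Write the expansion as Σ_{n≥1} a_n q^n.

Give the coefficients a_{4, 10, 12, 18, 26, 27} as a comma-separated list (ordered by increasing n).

n=4: 1·4 2·2 4·1  φ→[1+1+2]=4
q^10  k|10↦φ(k): 10:4 5:4 2:1 1:1  a_10=10
d|12:{1,2,3,4,6,12}  Σφ=1+1+2+2+2+4=12
d|18:{18,9,6,3,2,1}  Σφ=6+6+2+2+1+1=18
q^26  k|26↦φ(k): 1:1 2:1 13:12 26:12  a_26=26
q^27  k|27↦φ(k): 1:1 3:2 9:6 27:18  a_27=27

4, 10, 12, 18, 26, 27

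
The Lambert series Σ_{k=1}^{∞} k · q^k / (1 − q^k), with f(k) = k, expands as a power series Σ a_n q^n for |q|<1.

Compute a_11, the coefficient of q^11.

n=11: 11·1 1·11  f→[11+1]=12

a_11 = 12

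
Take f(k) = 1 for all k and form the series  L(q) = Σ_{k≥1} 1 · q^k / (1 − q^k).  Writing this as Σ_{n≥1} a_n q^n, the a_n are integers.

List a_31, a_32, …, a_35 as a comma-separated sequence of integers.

q^31  k|31↦f(k): 31:1 1:1  a_31=2
n=32: 1·32 2·16 4·8 8·4 16·2 32·1  f→[1+1+1+1+1+1]=6
n=33: 1·33 3·11 11·3 33·1  f→[1+1+1+1]=4
d|34:{34,17,2,1}  Σf=1+1+1+1=4
n=35: 35·1 7·5 5·7 1·35  f→[1+1+1+1]=4

2, 6, 4, 4, 4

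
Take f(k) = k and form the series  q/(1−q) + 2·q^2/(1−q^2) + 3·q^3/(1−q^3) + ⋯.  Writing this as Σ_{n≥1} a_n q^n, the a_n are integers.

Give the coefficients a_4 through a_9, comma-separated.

n=4: 4·1 2·2 1·4  f→[4+2+1]=7
n=5: 1·5 5·1  f→[1+5]=6
n=6: 6·1 3·2 2·3 1·6  f→[6+3+2+1]=12
n=7: 1·7 7·1  f→[1+7]=8
n=8: 1·8 2·4 4·2 8·1  f→[1+2+4+8]=15
q^9  k|9↦f(k): 1:1 3:3 9:9  a_9=13

7, 6, 12, 8, 15, 13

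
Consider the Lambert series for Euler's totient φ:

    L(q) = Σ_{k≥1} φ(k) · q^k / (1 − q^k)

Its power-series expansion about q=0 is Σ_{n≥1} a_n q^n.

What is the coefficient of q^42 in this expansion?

[q^42] φ(1)=1,φ(2)=1,φ(3)=2,φ(6)=2,φ(7)=6,φ(14)=6,φ(21)=12,φ(42)=12 ⇒ 42

a_42 = 42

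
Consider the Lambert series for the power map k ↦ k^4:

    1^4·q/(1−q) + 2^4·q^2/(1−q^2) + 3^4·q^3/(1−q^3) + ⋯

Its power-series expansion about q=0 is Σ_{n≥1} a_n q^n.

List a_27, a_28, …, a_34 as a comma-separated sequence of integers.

[q^27] f(1)=1,f(3)=81,f(9)=6561,f(27)=531441 ⇒ 538084
q^28  k|28↦f(k): 1:1 2:16 4:256 7:2401 14:38416 28:614656  a_28=655746
q^29  k|29↦f(k): 1:1 29:707281  a_29=707282
n=30: 30·1 15·2 10·3 6·5 5·6 3·10 2·15 1·30  f→[810000+50625+10000+1296+625+81+16+1]=872644
q^31  k|31↦f(k): 31:923521 1:1  a_31=923522
d|32:{32,16,8,4,2,1}  Σf=1048576+65536+4096+256+16+1=1118481
q^33  k|33↦f(k): 1:1 3:81 11:14641 33:1185921  a_33=1200644
[q^34] f(34)=1336336,f(17)=83521,f(2)=16,f(1)=1 ⇒ 1419874

538084, 655746, 707282, 872644, 923522, 1118481, 1200644, 1419874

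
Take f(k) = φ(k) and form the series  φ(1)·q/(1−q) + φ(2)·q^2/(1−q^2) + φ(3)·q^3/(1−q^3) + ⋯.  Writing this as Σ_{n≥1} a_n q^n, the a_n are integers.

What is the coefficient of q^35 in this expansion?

n=35: 35·1 7·5 5·7 1·35  φ→[24+6+4+1]=35

a_35 = 35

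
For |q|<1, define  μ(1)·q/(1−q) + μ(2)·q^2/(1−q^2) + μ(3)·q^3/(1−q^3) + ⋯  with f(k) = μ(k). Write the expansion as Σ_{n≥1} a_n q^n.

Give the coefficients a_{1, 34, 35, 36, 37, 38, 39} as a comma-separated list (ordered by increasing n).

1, 0, 0, 0, 0, 0, 0

[q^1] μ(1)=1 ⇒ 1
d|34:{1,2,17,34}  Σμ=1+(-1)+(-1)+1=0
[q^35] μ(1)=1,μ(5)=-1,μ(7)=-1,μ(35)=1 ⇒ 0
[q^36] μ(1)=1,μ(2)=-1,μ(3)=-1,μ(4)=0,μ(6)=1,μ(9)=0,μ(12)=0,μ(18)=0,μ(36)=0 ⇒ 0
q^37  k|37↦μ(k): 1:1 37:-1  a_37=0
n=38: 38·1 19·2 2·19 1·38  μ→[1+(-1)+(-1)+1]=0
n=39: 1·39 3·13 13·3 39·1  μ→[1+(-1)+(-1)+1]=0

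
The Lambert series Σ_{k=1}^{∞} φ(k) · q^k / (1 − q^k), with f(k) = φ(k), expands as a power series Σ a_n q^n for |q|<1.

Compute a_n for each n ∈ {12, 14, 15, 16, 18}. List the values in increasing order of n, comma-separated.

n=12: 12·1 6·2 4·3 3·4 2·6 1·12  φ→[4+2+2+2+1+1]=12
n=14: 14·1 7·2 2·7 1·14  φ→[6+6+1+1]=14
q^15  k|15↦φ(k): 1:1 3:2 5:4 15:8  a_15=15
q^16  k|16↦φ(k): 16:8 8:4 4:2 2:1 1:1  a_16=16
n=18: 18·1 9·2 6·3 3·6 2·9 1·18  φ→[6+6+2+2+1+1]=18

12, 14, 15, 16, 18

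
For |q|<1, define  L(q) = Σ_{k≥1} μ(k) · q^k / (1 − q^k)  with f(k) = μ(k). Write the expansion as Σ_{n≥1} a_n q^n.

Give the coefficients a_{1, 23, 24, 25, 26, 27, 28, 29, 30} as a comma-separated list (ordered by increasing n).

q^1  k|1↦μ(k): 1:1  a_1=1
d|23:{23,1}  Σμ=(-1)+1=0
[q^24] μ(24)=0,μ(12)=0,μ(8)=0,μ(6)=1,μ(4)=0,μ(3)=-1,μ(2)=-1,μ(1)=1 ⇒ 0
d|25:{1,5,25}  Σμ=1+(-1)+0=0
n=26: 1·26 2·13 13·2 26·1  μ→[1+(-1)+(-1)+1]=0
n=27: 27·1 9·3 3·9 1·27  μ→[0+0+(-1)+1]=0
q^28  k|28↦μ(k): 28:0 14:1 7:-1 4:0 2:-1 1:1  a_28=0
d|29:{1,29}  Σμ=1+(-1)=0
d|30:{30,15,10,6,5,3,2,1}  Σμ=(-1)+1+1+1+(-1)+(-1)+(-1)+1=0

1, 0, 0, 0, 0, 0, 0, 0, 0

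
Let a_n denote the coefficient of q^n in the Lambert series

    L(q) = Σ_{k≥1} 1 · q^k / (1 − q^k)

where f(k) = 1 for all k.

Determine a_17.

a_17 = 2

[q^17] f(1)=1,f(17)=1 ⇒ 2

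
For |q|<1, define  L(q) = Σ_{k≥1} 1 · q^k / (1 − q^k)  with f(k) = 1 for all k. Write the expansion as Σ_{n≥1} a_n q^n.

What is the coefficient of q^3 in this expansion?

[q^3] f(1)=1,f(3)=1 ⇒ 2

a_3 = 2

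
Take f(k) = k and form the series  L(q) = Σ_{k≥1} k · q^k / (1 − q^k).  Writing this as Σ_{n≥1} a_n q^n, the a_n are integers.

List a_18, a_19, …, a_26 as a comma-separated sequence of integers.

n=18: 1·18 2·9 3·6 6·3 9·2 18·1  f→[1+2+3+6+9+18]=39
n=19: 19·1 1·19  f→[19+1]=20
n=20: 1·20 2·10 4·5 5·4 10·2 20·1  f→[1+2+4+5+10+20]=42
n=21: 21·1 7·3 3·7 1·21  f→[21+7+3+1]=32
[q^22] f(1)=1,f(2)=2,f(11)=11,f(22)=22 ⇒ 36
n=23: 23·1 1·23  f→[23+1]=24
n=24: 24·1 12·2 8·3 6·4 4·6 3·8 2·12 1·24  f→[24+12+8+6+4+3+2+1]=60
n=25: 25·1 5·5 1·25  f→[25+5+1]=31
[q^26] f(1)=1,f(2)=2,f(13)=13,f(26)=26 ⇒ 42

39, 20, 42, 32, 36, 24, 60, 31, 42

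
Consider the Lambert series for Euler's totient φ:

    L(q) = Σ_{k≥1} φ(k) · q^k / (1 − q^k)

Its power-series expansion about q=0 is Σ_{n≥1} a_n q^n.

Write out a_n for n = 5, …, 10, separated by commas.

n=5: 1·5 5·1  φ→[1+4]=5
q^6  k|6↦φ(k): 1:1 2:1 3:2 6:2  a_6=6
n=7: 7·1 1·7  φ→[6+1]=7
q^8  k|8↦φ(k): 8:4 4:2 2:1 1:1  a_8=8
q^9  k|9↦φ(k): 1:1 3:2 9:6  a_9=9
[q^10] φ(1)=1,φ(2)=1,φ(5)=4,φ(10)=4 ⇒ 10

5, 6, 7, 8, 9, 10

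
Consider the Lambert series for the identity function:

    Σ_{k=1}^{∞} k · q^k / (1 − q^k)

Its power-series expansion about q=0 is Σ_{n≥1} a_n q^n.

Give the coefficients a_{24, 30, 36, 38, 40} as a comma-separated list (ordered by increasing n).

n=24: 24·1 12·2 8·3 6·4 4·6 3·8 2·12 1·24  f→[24+12+8+6+4+3+2+1]=60
n=30: 30·1 15·2 10·3 6·5 5·6 3·10 2·15 1·30  f→[30+15+10+6+5+3+2+1]=72
n=36: 36·1 18·2 12·3 9·4 6·6 4·9 3·12 2·18 1·36  f→[36+18+12+9+6+4+3+2+1]=91
q^38  k|38↦f(k): 38:38 19:19 2:2 1:1  a_38=60
n=40: 40·1 20·2 10·4 8·5 5·8 4·10 2·20 1·40  f→[40+20+10+8+5+4+2+1]=90

60, 72, 91, 60, 90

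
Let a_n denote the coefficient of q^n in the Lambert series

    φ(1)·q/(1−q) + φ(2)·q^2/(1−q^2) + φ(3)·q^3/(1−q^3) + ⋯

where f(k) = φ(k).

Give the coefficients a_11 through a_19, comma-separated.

[q^11] φ(1)=1,φ(11)=10 ⇒ 11
[q^12] φ(12)=4,φ(6)=2,φ(4)=2,φ(3)=2,φ(2)=1,φ(1)=1 ⇒ 12
q^13  k|13↦φ(k): 1:1 13:12  a_13=13
d|14:{1,2,7,14}  Σφ=1+1+6+6=14
n=15: 15·1 5·3 3·5 1·15  φ→[8+4+2+1]=15
n=16: 16·1 8·2 4·4 2·8 1·16  φ→[8+4+2+1+1]=16
n=17: 1·17 17·1  φ→[1+16]=17
q^18  k|18↦φ(k): 1:1 2:1 3:2 6:2 9:6 18:6  a_18=18
[q^19] φ(1)=1,φ(19)=18 ⇒ 19

11, 12, 13, 14, 15, 16, 17, 18, 19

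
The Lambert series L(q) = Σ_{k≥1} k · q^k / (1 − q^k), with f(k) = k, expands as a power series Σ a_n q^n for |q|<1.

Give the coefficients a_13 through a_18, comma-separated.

14, 24, 24, 31, 18, 39

d|13:{13,1}  Σf=13+1=14
d|14:{14,7,2,1}  Σf=14+7+2+1=24
q^15  k|15↦f(k): 1:1 3:3 5:5 15:15  a_15=24
[q^16] f(1)=1,f(2)=2,f(4)=4,f(8)=8,f(16)=16 ⇒ 31
q^17  k|17↦f(k): 17:17 1:1  a_17=18
n=18: 18·1 9·2 6·3 3·6 2·9 1·18  f→[18+9+6+3+2+1]=39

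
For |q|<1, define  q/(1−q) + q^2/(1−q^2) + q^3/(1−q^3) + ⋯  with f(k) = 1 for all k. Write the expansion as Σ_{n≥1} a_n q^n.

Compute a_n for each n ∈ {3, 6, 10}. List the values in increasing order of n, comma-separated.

2, 4, 4

n=3: 3·1 1·3  f→[1+1]=2
d|6:{6,3,2,1}  Σf=1+1+1+1=4
n=10: 1·10 2·5 5·2 10·1  f→[1+1+1+1]=4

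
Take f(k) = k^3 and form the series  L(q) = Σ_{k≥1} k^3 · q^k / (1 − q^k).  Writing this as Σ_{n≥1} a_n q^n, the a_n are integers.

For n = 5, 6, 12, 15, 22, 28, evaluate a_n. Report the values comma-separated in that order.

126, 252, 2044, 3528, 11988, 25112

n=5: 5·1 1·5  f→[125+1]=126
d|6:{1,2,3,6}  Σf=1+8+27+216=252
q^12  k|12↦f(k): 12:1728 6:216 4:64 3:27 2:8 1:1  a_12=2044
[q^15] f(15)=3375,f(5)=125,f(3)=27,f(1)=1 ⇒ 3528
[q^22] f(1)=1,f(2)=8,f(11)=1331,f(22)=10648 ⇒ 11988
[q^28] f(28)=21952,f(14)=2744,f(7)=343,f(4)=64,f(2)=8,f(1)=1 ⇒ 25112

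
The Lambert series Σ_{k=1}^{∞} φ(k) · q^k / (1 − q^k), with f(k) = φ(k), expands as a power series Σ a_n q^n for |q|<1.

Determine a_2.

q^2  k|2↦φ(k): 2:1 1:1  a_2=2

a_2 = 2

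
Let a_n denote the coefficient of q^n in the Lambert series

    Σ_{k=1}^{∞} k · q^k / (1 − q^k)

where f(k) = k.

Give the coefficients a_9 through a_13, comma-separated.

n=9: 9·1 3·3 1·9  f→[9+3+1]=13
d|10:{10,5,2,1}  Σf=10+5+2+1=18
n=11: 11·1 1·11  f→[11+1]=12
q^12  k|12↦f(k): 1:1 2:2 3:3 4:4 6:6 12:12  a_12=28
n=13: 1·13 13·1  f→[1+13]=14

13, 18, 12, 28, 14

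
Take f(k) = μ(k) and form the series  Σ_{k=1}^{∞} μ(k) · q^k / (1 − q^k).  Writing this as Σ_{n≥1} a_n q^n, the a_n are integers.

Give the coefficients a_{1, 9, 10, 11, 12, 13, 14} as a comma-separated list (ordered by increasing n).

n=1: 1·1  μ→[1]=1
q^9  k|9↦μ(k): 1:1 3:-1 9:0  a_9=0
[q^10] μ(1)=1,μ(2)=-1,μ(5)=-1,μ(10)=1 ⇒ 0
q^11  k|11↦μ(k): 11:-1 1:1  a_11=0
d|12:{1,2,3,4,6,12}  Σμ=1+(-1)+(-1)+0+1+0=0
d|13:{13,1}  Σμ=(-1)+1=0
n=14: 1·14 2·7 7·2 14·1  μ→[1+(-1)+(-1)+1]=0

1, 0, 0, 0, 0, 0, 0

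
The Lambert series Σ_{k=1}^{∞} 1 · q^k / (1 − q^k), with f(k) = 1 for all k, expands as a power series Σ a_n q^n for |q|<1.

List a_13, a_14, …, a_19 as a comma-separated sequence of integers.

q^13  k|13↦f(k): 1:1 13:1  a_13=2
q^14  k|14↦f(k): 1:1 2:1 7:1 14:1  a_14=4
d|15:{15,5,3,1}  Σf=1+1+1+1=4
q^16  k|16↦f(k): 16:1 8:1 4:1 2:1 1:1  a_16=5
n=17: 17·1 1·17  f→[1+1]=2
n=18: 1·18 2·9 3·6 6·3 9·2 18·1  f→[1+1+1+1+1+1]=6
q^19  k|19↦f(k): 19:1 1:1  a_19=2

2, 4, 4, 5, 2, 6, 2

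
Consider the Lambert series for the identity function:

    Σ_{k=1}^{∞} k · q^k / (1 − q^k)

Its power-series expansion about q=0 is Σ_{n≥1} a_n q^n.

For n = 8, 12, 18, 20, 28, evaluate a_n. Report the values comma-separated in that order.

15, 28, 39, 42, 56

d|8:{8,4,2,1}  Σf=8+4+2+1=15
[q^12] f(12)=12,f(6)=6,f(4)=4,f(3)=3,f(2)=2,f(1)=1 ⇒ 28
[q^18] f(18)=18,f(9)=9,f(6)=6,f(3)=3,f(2)=2,f(1)=1 ⇒ 39
q^20  k|20↦f(k): 20:20 10:10 5:5 4:4 2:2 1:1  a_20=42
n=28: 28·1 14·2 7·4 4·7 2·14 1·28  f→[28+14+7+4+2+1]=56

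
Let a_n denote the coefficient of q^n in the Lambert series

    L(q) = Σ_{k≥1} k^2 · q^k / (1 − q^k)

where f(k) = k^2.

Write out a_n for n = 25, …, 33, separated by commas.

651, 850, 820, 1050, 842, 1300, 962, 1365, 1220

n=25: 1·25 5·5 25·1  f→[1+25+625]=651
q^26  k|26↦f(k): 26:676 13:169 2:4 1:1  a_26=850
n=27: 27·1 9·3 3·9 1·27  f→[729+81+9+1]=820
[q^28] f(28)=784,f(14)=196,f(7)=49,f(4)=16,f(2)=4,f(1)=1 ⇒ 1050
n=29: 1·29 29·1  f→[1+841]=842
d|30:{30,15,10,6,5,3,2,1}  Σf=900+225+100+36+25+9+4+1=1300
n=31: 31·1 1·31  f→[961+1]=962
q^32  k|32↦f(k): 1:1 2:4 4:16 8:64 16:256 32:1024  a_32=1365
q^33  k|33↦f(k): 33:1089 11:121 3:9 1:1  a_33=1220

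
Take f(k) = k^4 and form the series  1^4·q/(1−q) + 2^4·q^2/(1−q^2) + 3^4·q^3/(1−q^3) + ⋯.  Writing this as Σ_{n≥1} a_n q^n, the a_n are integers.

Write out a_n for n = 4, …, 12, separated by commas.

273, 626, 1394, 2402, 4369, 6643, 10642, 14642, 22386

d|4:{1,2,4}  Σf=1+16+256=273
n=5: 1·5 5·1  f→[1+625]=626
[q^6] f(1)=1,f(2)=16,f(3)=81,f(6)=1296 ⇒ 1394
n=7: 7·1 1·7  f→[2401+1]=2402
q^8  k|8↦f(k): 8:4096 4:256 2:16 1:1  a_8=4369
d|9:{9,3,1}  Σf=6561+81+1=6643
q^10  k|10↦f(k): 1:1 2:16 5:625 10:10000  a_10=10642
[q^11] f(11)=14641,f(1)=1 ⇒ 14642
n=12: 1·12 2·6 3·4 4·3 6·2 12·1  f→[1+16+81+256+1296+20736]=22386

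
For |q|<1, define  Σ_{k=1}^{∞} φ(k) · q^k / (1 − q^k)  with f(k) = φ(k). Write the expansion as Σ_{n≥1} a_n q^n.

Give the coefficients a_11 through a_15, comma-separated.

n=11: 1·11 11·1  φ→[1+10]=11
q^12  k|12↦φ(k): 12:4 6:2 4:2 3:2 2:1 1:1  a_12=12
q^13  k|13↦φ(k): 1:1 13:12  a_13=13
q^14  k|14↦φ(k): 14:6 7:6 2:1 1:1  a_14=14
d|15:{15,5,3,1}  Σφ=8+4+2+1=15

11, 12, 13, 14, 15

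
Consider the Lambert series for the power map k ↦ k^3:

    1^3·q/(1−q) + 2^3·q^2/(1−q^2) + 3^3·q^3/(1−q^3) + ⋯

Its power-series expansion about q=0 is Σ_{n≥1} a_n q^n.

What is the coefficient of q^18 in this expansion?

q^18  k|18↦f(k): 1:1 2:8 3:27 6:216 9:729 18:5832  a_18=6813

a_18 = 6813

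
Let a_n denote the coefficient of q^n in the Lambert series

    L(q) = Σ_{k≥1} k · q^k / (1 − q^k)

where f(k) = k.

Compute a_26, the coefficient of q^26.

a_26 = 42

q^26  k|26↦f(k): 1:1 2:2 13:13 26:26  a_26=42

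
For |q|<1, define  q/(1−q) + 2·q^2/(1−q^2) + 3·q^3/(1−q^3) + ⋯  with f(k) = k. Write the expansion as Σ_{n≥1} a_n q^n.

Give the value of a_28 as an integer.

n=28: 1·28 2·14 4·7 7·4 14·2 28·1  f→[1+2+4+7+14+28]=56

a_28 = 56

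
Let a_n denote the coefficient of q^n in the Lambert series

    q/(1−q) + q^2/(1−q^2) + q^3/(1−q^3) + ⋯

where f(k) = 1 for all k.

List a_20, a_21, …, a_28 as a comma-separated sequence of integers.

[q^20] f(1)=1,f(2)=1,f(4)=1,f(5)=1,f(10)=1,f(20)=1 ⇒ 6
[q^21] f(21)=1,f(7)=1,f(3)=1,f(1)=1 ⇒ 4
n=22: 1·22 2·11 11·2 22·1  f→[1+1+1+1]=4
d|23:{1,23}  Σf=1+1=2
d|24:{1,2,3,4,6,8,12,24}  Σf=1+1+1+1+1+1+1+1=8
[q^25] f(25)=1,f(5)=1,f(1)=1 ⇒ 3
q^26  k|26↦f(k): 1:1 2:1 13:1 26:1  a_26=4
d|27:{1,3,9,27}  Σf=1+1+1+1=4
q^28  k|28↦f(k): 28:1 14:1 7:1 4:1 2:1 1:1  a_28=6

6, 4, 4, 2, 8, 3, 4, 4, 6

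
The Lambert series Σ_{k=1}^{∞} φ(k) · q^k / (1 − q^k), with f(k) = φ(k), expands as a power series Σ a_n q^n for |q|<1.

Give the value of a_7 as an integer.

d|7:{7,1}  Σφ=6+1=7

a_7 = 7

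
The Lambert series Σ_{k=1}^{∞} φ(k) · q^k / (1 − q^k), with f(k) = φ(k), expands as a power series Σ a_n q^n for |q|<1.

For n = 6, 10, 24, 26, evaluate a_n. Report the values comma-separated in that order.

n=6: 6·1 3·2 2·3 1·6  φ→[2+2+1+1]=6
q^10  k|10↦φ(k): 1:1 2:1 5:4 10:4  a_10=10
n=24: 1·24 2·12 3·8 4·6 6·4 8·3 12·2 24·1  φ→[1+1+2+2+2+4+4+8]=24
[q^26] φ(26)=12,φ(13)=12,φ(2)=1,φ(1)=1 ⇒ 26

6, 10, 24, 26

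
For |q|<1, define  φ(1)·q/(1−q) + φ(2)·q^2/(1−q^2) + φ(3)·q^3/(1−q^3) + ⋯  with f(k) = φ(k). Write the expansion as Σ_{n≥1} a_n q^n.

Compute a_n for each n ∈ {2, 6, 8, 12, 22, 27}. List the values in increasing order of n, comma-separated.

d|2:{2,1}  Σφ=1+1=2
n=6: 1·6 2·3 3·2 6·1  φ→[1+1+2+2]=6
d|8:{1,2,4,8}  Σφ=1+1+2+4=8
[q^12] φ(1)=1,φ(2)=1,φ(3)=2,φ(4)=2,φ(6)=2,φ(12)=4 ⇒ 12
q^22  k|22↦φ(k): 1:1 2:1 11:10 22:10  a_22=22
[q^27] φ(1)=1,φ(3)=2,φ(9)=6,φ(27)=18 ⇒ 27

2, 6, 8, 12, 22, 27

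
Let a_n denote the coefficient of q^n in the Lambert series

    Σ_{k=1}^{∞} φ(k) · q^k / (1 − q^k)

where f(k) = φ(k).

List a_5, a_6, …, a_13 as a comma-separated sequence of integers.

n=5: 5·1 1·5  φ→[4+1]=5
[q^6] φ(1)=1,φ(2)=1,φ(3)=2,φ(6)=2 ⇒ 6
n=7: 7·1 1·7  φ→[6+1]=7
n=8: 8·1 4·2 2·4 1·8  φ→[4+2+1+1]=8
[q^9] φ(9)=6,φ(3)=2,φ(1)=1 ⇒ 9
[q^10] φ(10)=4,φ(5)=4,φ(2)=1,φ(1)=1 ⇒ 10
[q^11] φ(11)=10,φ(1)=1 ⇒ 11
d|12:{1,2,3,4,6,12}  Σφ=1+1+2+2+2+4=12
q^13  k|13↦φ(k): 1:1 13:12  a_13=13

5, 6, 7, 8, 9, 10, 11, 12, 13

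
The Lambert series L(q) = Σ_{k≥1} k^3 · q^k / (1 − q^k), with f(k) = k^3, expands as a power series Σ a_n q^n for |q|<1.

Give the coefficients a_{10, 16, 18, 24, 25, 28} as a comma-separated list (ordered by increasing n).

q^10  k|10↦f(k): 1:1 2:8 5:125 10:1000  a_10=1134
[q^16] f(16)=4096,f(8)=512,f(4)=64,f(2)=8,f(1)=1 ⇒ 4681
q^18  k|18↦f(k): 1:1 2:8 3:27 6:216 9:729 18:5832  a_18=6813
d|24:{24,12,8,6,4,3,2,1}  Σf=13824+1728+512+216+64+27+8+1=16380
[q^25] f(25)=15625,f(5)=125,f(1)=1 ⇒ 15751
d|28:{1,2,4,7,14,28}  Σf=1+8+64+343+2744+21952=25112

1134, 4681, 6813, 16380, 15751, 25112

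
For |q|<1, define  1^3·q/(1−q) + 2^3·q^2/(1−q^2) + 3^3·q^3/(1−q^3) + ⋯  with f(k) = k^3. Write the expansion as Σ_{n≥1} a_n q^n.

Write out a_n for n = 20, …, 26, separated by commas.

9198, 9632, 11988, 12168, 16380, 15751, 19782

q^20  k|20↦f(k): 1:1 2:8 4:64 5:125 10:1000 20:8000  a_20=9198
n=21: 21·1 7·3 3·7 1·21  f→[9261+343+27+1]=9632
q^22  k|22↦f(k): 1:1 2:8 11:1331 22:10648  a_22=11988
d|23:{1,23}  Σf=1+12167=12168
q^24  k|24↦f(k): 24:13824 12:1728 8:512 6:216 4:64 3:27 2:8 1:1  a_24=16380
n=25: 1·25 5·5 25·1  f→[1+125+15625]=15751
q^26  k|26↦f(k): 26:17576 13:2197 2:8 1:1  a_26=19782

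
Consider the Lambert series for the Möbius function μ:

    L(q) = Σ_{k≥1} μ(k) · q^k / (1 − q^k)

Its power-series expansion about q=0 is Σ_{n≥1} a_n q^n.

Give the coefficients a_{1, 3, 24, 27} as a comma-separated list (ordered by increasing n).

q^1  k|1↦μ(k): 1:1  a_1=1
n=3: 1·3 3·1  μ→[1+(-1)]=0
q^24  k|24↦μ(k): 24:0 12:0 8:0 6:1 4:0 3:-1 2:-1 1:1  a_24=0
q^27  k|27↦μ(k): 27:0 9:0 3:-1 1:1  a_27=0

1, 0, 0, 0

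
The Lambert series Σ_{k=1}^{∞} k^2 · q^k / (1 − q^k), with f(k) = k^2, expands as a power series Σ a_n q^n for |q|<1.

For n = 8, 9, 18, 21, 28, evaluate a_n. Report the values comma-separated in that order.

[q^8] f(8)=64,f(4)=16,f(2)=4,f(1)=1 ⇒ 85
d|9:{1,3,9}  Σf=1+9+81=91
n=18: 18·1 9·2 6·3 3·6 2·9 1·18  f→[324+81+36+9+4+1]=455
n=21: 21·1 7·3 3·7 1·21  f→[441+49+9+1]=500
q^28  k|28↦f(k): 28:784 14:196 7:49 4:16 2:4 1:1  a_28=1050

85, 91, 455, 500, 1050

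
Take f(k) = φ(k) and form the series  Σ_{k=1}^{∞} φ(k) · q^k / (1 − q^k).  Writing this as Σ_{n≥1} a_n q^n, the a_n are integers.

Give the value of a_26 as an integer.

q^26  k|26↦φ(k): 1:1 2:1 13:12 26:12  a_26=26

a_26 = 26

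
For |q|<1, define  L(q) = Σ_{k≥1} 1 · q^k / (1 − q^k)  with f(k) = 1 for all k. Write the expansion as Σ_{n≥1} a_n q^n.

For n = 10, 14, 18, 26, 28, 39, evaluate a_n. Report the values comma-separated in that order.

d|10:{10,5,2,1}  Σf=1+1+1+1=4
n=14: 1·14 2·7 7·2 14·1  f→[1+1+1+1]=4
q^18  k|18↦f(k): 18:1 9:1 6:1 3:1 2:1 1:1  a_18=6
n=26: 1·26 2·13 13·2 26·1  f→[1+1+1+1]=4
[q^28] f(1)=1,f(2)=1,f(4)=1,f(7)=1,f(14)=1,f(28)=1 ⇒ 6
q^39  k|39↦f(k): 1:1 3:1 13:1 39:1  a_39=4

4, 4, 6, 4, 6, 4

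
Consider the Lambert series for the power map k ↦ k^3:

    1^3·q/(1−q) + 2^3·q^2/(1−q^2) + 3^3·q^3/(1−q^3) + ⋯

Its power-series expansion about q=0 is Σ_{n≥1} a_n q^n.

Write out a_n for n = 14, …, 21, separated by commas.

n=14: 1·14 2·7 7·2 14·1  f→[1+8+343+2744]=3096
q^15  k|15↦f(k): 15:3375 5:125 3:27 1:1  a_15=3528
q^16  k|16↦f(k): 1:1 2:8 4:64 8:512 16:4096  a_16=4681
q^17  k|17↦f(k): 17:4913 1:1  a_17=4914
d|18:{1,2,3,6,9,18}  Σf=1+8+27+216+729+5832=6813
[q^19] f(19)=6859,f(1)=1 ⇒ 6860
[q^20] f(20)=8000,f(10)=1000,f(5)=125,f(4)=64,f(2)=8,f(1)=1 ⇒ 9198
[q^21] f(1)=1,f(3)=27,f(7)=343,f(21)=9261 ⇒ 9632

3096, 3528, 4681, 4914, 6813, 6860, 9198, 9632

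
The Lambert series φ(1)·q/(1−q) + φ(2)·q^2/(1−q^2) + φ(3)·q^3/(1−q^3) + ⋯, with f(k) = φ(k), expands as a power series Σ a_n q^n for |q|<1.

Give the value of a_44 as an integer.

q^44  k|44↦φ(k): 1:1 2:1 4:2 11:10 22:10 44:20  a_44=44

a_44 = 44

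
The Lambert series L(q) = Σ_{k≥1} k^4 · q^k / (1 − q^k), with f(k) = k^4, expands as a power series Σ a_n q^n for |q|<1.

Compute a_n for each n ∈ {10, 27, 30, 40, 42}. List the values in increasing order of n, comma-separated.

10642, 538084, 872644, 2734994, 3348388

[q^10] f(10)=10000,f(5)=625,f(2)=16,f(1)=1 ⇒ 10642
[q^27] f(1)=1,f(3)=81,f(9)=6561,f(27)=531441 ⇒ 538084
n=30: 1·30 2·15 3·10 5·6 6·5 10·3 15·2 30·1  f→[1+16+81+625+1296+10000+50625+810000]=872644
q^40  k|40↦f(k): 1:1 2:16 4:256 5:625 8:4096 10:10000 20:160000 40:2560000  a_40=2734994
d|42:{1,2,3,6,7,14,21,42}  Σf=1+16+81+1296+2401+38416+194481+3111696=3348388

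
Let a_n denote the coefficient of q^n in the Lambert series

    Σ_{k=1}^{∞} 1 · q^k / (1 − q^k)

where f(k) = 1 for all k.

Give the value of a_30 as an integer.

a_30 = 8

n=30: 30·1 15·2 10·3 6·5 5·6 3·10 2·15 1·30  f→[1+1+1+1+1+1+1+1]=8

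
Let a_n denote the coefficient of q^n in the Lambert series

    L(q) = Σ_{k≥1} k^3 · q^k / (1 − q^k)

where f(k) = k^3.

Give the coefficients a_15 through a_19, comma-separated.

d|15:{15,5,3,1}  Σf=3375+125+27+1=3528
n=16: 16·1 8·2 4·4 2·8 1·16  f→[4096+512+64+8+1]=4681
d|17:{17,1}  Σf=4913+1=4914
d|18:{18,9,6,3,2,1}  Σf=5832+729+216+27+8+1=6813
q^19  k|19↦f(k): 1:1 19:6859  a_19=6860

3528, 4681, 4914, 6813, 6860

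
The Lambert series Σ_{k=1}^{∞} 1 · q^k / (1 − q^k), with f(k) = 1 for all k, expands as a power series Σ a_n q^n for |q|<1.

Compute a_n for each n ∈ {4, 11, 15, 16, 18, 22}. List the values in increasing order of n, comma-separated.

q^4  k|4↦f(k): 4:1 2:1 1:1  a_4=3
q^11  k|11↦f(k): 11:1 1:1  a_11=2
d|15:{1,3,5,15}  Σf=1+1+1+1=4
n=16: 1·16 2·8 4·4 8·2 16·1  f→[1+1+1+1+1]=5
[q^18] f(18)=1,f(9)=1,f(6)=1,f(3)=1,f(2)=1,f(1)=1 ⇒ 6
q^22  k|22↦f(k): 22:1 11:1 2:1 1:1  a_22=4

3, 2, 4, 5, 6, 4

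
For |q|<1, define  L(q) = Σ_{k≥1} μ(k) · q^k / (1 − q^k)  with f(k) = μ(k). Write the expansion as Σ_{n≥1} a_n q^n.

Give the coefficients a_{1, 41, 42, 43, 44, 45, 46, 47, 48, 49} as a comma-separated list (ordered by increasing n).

1, 0, 0, 0, 0, 0, 0, 0, 0, 0

[q^1] μ(1)=1 ⇒ 1
n=41: 1·41 41·1  μ→[1+(-1)]=0
q^42  k|42↦μ(k): 42:-1 21:1 14:1 7:-1 6:1 3:-1 2:-1 1:1  a_42=0
q^43  k|43↦μ(k): 1:1 43:-1  a_43=0
n=44: 44·1 22·2 11·4 4·11 2·22 1·44  μ→[0+1+(-1)+0+(-1)+1]=0
n=45: 45·1 15·3 9·5 5·9 3·15 1·45  μ→[0+1+0+(-1)+(-1)+1]=0
d|46:{1,2,23,46}  Σμ=1+(-1)+(-1)+1=0
d|47:{1,47}  Σμ=1+(-1)=0
n=48: 1·48 2·24 3·16 4·12 6·8 8·6 12·4 16·3 24·2 48·1  μ→[1+(-1)+(-1)+0+1+0+0+0+0+0]=0
n=49: 49·1 7·7 1·49  μ→[0+(-1)+1]=0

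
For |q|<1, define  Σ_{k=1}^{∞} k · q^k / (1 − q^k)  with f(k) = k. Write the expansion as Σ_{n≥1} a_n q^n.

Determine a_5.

n=5: 5·1 1·5  f→[5+1]=6

a_5 = 6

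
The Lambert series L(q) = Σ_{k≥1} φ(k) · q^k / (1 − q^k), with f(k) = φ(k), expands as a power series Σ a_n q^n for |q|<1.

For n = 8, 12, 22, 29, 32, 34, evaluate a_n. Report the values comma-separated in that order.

q^8  k|8↦φ(k): 1:1 2:1 4:2 8:4  a_8=8
q^12  k|12↦φ(k): 1:1 2:1 3:2 4:2 6:2 12:4  a_12=12
d|22:{22,11,2,1}  Σφ=10+10+1+1=22
d|29:{1,29}  Σφ=1+28=29
[q^32] φ(32)=16,φ(16)=8,φ(8)=4,φ(4)=2,φ(2)=1,φ(1)=1 ⇒ 32
[q^34] φ(1)=1,φ(2)=1,φ(17)=16,φ(34)=16 ⇒ 34

8, 12, 22, 29, 32, 34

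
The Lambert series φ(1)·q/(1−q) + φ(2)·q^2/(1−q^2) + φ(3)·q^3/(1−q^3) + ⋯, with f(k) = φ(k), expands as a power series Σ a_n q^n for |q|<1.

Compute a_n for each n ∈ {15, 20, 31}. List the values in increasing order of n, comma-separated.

q^15  k|15↦φ(k): 15:8 5:4 3:2 1:1  a_15=15
[q^20] φ(1)=1,φ(2)=1,φ(4)=2,φ(5)=4,φ(10)=4,φ(20)=8 ⇒ 20
q^31  k|31↦φ(k): 1:1 31:30  a_31=31

15, 20, 31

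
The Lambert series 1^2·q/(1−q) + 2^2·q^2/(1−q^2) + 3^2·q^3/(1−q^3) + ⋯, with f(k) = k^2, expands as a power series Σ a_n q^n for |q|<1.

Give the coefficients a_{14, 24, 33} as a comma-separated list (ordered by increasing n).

250, 850, 1220

n=14: 14·1 7·2 2·7 1·14  f→[196+49+4+1]=250
q^24  k|24↦f(k): 24:576 12:144 8:64 6:36 4:16 3:9 2:4 1:1  a_24=850
d|33:{1,3,11,33}  Σf=1+9+121+1089=1220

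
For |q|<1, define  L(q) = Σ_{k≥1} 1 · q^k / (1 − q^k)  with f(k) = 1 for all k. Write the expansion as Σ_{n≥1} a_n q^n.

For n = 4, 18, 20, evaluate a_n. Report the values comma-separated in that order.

3, 6, 6

d|4:{4,2,1}  Σf=1+1+1=3
q^18  k|18↦f(k): 1:1 2:1 3:1 6:1 9:1 18:1  a_18=6
q^20  k|20↦f(k): 1:1 2:1 4:1 5:1 10:1 20:1  a_20=6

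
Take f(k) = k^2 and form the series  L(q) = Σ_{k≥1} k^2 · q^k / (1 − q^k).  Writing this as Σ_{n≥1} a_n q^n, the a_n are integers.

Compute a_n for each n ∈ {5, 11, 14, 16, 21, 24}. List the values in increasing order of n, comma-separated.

[q^5] f(1)=1,f(5)=25 ⇒ 26
n=11: 1·11 11·1  f→[1+121]=122
d|14:{1,2,7,14}  Σf=1+4+49+196=250
n=16: 1·16 2·8 4·4 8·2 16·1  f→[1+4+16+64+256]=341
[q^21] f(21)=441,f(7)=49,f(3)=9,f(1)=1 ⇒ 500
[q^24] f(24)=576,f(12)=144,f(8)=64,f(6)=36,f(4)=16,f(3)=9,f(2)=4,f(1)=1 ⇒ 850

26, 122, 250, 341, 500, 850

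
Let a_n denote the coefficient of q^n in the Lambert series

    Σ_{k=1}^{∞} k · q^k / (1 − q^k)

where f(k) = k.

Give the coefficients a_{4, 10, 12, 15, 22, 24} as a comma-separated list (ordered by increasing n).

n=4: 1·4 2·2 4·1  f→[1+2+4]=7
n=10: 10·1 5·2 2·5 1·10  f→[10+5+2+1]=18
[q^12] f(1)=1,f(2)=2,f(3)=3,f(4)=4,f(6)=6,f(12)=12 ⇒ 28
n=15: 1·15 3·5 5·3 15·1  f→[1+3+5+15]=24
q^22  k|22↦f(k): 1:1 2:2 11:11 22:22  a_22=36
q^24  k|24↦f(k): 1:1 2:2 3:3 4:4 6:6 8:8 12:12 24:24  a_24=60

7, 18, 28, 24, 36, 60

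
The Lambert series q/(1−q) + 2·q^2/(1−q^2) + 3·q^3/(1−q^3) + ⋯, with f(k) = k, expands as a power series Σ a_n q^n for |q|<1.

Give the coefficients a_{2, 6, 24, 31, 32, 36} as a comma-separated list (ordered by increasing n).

3, 12, 60, 32, 63, 91

[q^2] f(2)=2,f(1)=1 ⇒ 3
d|6:{6,3,2,1}  Σf=6+3+2+1=12
d|24:{24,12,8,6,4,3,2,1}  Σf=24+12+8+6+4+3+2+1=60
n=31: 31·1 1·31  f→[31+1]=32
n=32: 32·1 16·2 8·4 4·8 2·16 1·32  f→[32+16+8+4+2+1]=63
d|36:{1,2,3,4,6,9,12,18,36}  Σf=1+2+3+4+6+9+12+18+36=91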